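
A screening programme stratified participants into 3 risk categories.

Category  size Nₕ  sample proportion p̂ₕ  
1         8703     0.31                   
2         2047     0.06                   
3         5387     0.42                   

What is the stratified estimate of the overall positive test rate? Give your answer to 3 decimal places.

0.315

N = 8703 + 2047 + 5387 = 16137.
Overall proportion = Σ (Nₕ/N)·p̂ₕ.
Σ Nₕp̂ₕ = 2697.93 + 122.82 + 2262.54 = 5083.29.
5083.29 / 16137 = 0.31501... → 0.315.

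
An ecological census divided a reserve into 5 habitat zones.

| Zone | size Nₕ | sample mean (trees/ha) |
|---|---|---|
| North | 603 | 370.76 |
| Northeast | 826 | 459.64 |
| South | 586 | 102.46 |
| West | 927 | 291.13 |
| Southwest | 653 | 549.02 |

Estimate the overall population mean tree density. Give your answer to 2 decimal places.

x̄_st = (Σ Nₕx̄ₕ) / (Σ Nₕ) = (603·370.76 + 826·459.64 + 586·102.46 + 927·291.13 + 653·549.02) / 3595
= 1291660.05 / 3595 = 359.2935... → 359.29.

359.29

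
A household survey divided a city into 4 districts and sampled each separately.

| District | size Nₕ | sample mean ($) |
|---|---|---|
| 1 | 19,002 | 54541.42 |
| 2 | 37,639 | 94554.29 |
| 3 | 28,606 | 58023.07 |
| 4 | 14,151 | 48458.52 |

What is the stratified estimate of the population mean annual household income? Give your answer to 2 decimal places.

69829.07

x̄_st = (Σ Nₕx̄ₕ) / (Σ Nₕ) = (19002·54541.42 + 37639·94554.29 + 28606·58023.07 + 14151·48458.52) / 99398
= 6940869441.09 / 99398 = 69829.0654... → 69829.07.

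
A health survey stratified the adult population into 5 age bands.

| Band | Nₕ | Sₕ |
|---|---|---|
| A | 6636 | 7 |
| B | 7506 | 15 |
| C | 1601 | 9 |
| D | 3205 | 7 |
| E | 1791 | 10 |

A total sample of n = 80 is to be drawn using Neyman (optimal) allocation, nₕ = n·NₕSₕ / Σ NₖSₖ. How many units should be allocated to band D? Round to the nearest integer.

Σ NₕSₕ = 6636·7 + 7506·15 + 1601·9 + 3205·7 + 1791·10 = 213796.
Share for D: 22435/213796 = 0.10494.
n_D = 80 × 0.10494 = 8.395... → 8.

8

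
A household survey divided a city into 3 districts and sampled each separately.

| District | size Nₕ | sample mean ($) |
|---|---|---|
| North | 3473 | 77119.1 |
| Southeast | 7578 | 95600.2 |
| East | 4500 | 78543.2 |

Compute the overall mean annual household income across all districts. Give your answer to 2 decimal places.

86537.03

N = 3473 + 7578 + 4500 = 15551.
Overall mean = Σ (Nₕ/N)·x̄ₕ — weight by population share, not a simple average.
Σ Nₕx̄ₕ = 3473·77119.1 + 7578·95600.2 + 4500·78543.2 = 267834634.3 + 724458315.6 + 353444400 = 1345737349.9.
Divide by N: 1345737349.9 / 15551 = 86537.0298... → 86537.03.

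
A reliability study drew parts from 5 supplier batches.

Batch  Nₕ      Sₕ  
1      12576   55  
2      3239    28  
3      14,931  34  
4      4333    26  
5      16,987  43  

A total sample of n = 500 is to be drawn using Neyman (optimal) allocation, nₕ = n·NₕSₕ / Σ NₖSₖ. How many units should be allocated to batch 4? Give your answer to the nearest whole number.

1: NₕSₕ = 12576·55 = 691680
2: NₕSₕ = 3239·28 = 90692
3: NₕSₕ = 14931·34 = 507654
4: NₕSₕ = 4333·26 = 112658
5: NₕSₕ = 16987·43 = 730441
Σ NₕSₕ = 2133125.
n_4 = 500·112658/2133125 = 26.407... → 26.

26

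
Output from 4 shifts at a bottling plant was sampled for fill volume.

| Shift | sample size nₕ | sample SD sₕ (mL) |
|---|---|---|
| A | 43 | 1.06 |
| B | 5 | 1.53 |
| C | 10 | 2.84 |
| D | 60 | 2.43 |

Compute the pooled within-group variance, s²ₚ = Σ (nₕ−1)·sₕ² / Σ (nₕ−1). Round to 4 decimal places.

A: (43−1)·1.06² = 42·1.1236 = 47.1912
B: (5−1)·1.53² = 4·2.3409 = 9.3636
C: (10−1)·2.84² = 9·8.0656 = 72.5904
D: (60−1)·2.43² = 59·5.9049 = 348.3891
Numerator = 477.5343; denominator = Σ(nₕ−1) = 114.
s²ₚ = 477.5343/114 = 4.188897... → 4.1889.

4.1889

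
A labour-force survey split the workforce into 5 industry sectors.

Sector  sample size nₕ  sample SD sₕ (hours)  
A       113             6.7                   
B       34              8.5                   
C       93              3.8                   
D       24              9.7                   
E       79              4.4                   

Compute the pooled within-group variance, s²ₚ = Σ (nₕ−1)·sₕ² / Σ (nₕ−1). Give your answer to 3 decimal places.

36.729

A: (113−1)·6.7² = 112·44.89 = 5027.68
B: (34−1)·8.5² = 33·72.25 = 2384.25
C: (93−1)·3.8² = 92·14.44 = 1328.48
D: (24−1)·9.7² = 23·94.09 = 2164.07
E: (79−1)·4.4² = 78·19.36 = 1510.08
Numerator = 12414.56; denominator = Σ(nₕ−1) = 338.
s²ₚ = 12414.56/338 = 36.72947... → 36.729.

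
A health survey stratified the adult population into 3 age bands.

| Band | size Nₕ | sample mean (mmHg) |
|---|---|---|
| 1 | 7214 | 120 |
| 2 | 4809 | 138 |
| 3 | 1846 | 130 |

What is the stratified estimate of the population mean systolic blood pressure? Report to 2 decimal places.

N = 7214 + 4809 + 1846 = 13869.
Overall mean = Σ (Nₕ/N)·x̄ₕ — weight by population share, not a simple average.
Σ Nₕx̄ₕ = 7214·120 + 4809·138 + 1846·130 = 865680 + 663642 + 239980 = 1769302.
Divide by N: 1769302 / 13869 = 127.5724... → 127.57.

127.57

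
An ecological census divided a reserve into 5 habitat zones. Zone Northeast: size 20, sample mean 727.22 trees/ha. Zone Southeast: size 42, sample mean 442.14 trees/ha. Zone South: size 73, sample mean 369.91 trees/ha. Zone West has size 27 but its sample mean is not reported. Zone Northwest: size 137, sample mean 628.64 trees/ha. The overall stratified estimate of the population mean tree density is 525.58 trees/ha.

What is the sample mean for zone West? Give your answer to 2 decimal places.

403.96

Σ Nₕx̄ₕ = N·μ, so 27·x̄_West = 299·525.58 − (20·727.22 + 42·442.14 + 73·369.91 + 137·628.64).
= 157148.42 − 146241.39 = 10907.03.
x̄_West = 10907.03 / 27 = 403.9641... → 403.96.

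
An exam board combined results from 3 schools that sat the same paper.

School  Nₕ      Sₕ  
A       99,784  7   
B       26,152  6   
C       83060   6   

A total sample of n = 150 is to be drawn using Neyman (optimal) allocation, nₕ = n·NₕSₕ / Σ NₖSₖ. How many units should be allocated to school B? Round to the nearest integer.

A: NₕSₕ = 99784·7 = 698488
B: NₕSₕ = 26152·6 = 156912
C: NₕSₕ = 83060·6 = 498360
Σ NₕSₕ = 1353760.
n_B = 150·156912/1353760 = 17.386... → 17.

17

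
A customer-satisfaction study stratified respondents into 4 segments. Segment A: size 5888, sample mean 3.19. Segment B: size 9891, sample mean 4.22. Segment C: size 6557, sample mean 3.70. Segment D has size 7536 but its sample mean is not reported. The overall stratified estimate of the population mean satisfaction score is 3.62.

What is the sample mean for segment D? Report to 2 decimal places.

Σ Nₕx̄ₕ = N·μ, so 7536·x̄_D = 29872·3.62 − (5888·3.19 + 9891·4.22 + 6557·3.70).
= 108136.64 − 84783.64 = 23353.
x̄_D = 23353 / 7536 = 3.0989... → 3.10.

3.10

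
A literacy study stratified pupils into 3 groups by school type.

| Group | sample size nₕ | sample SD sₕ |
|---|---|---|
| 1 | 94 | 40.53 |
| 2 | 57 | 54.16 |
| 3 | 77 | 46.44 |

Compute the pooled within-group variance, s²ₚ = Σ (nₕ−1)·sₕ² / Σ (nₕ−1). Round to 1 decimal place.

1: (94−1)·40.53² = 93·1642.6809 = 152769.3237
2: (57−1)·54.16² = 56·2933.3056 = 164265.1136
3: (77−1)·46.44² = 76·2156.6736 = 163907.1936
Numerator = 480941.6309; denominator = Σ(nₕ−1) = 225.
s²ₚ = 480941.6309/225 = 2137.518... → 2137.5.

2137.5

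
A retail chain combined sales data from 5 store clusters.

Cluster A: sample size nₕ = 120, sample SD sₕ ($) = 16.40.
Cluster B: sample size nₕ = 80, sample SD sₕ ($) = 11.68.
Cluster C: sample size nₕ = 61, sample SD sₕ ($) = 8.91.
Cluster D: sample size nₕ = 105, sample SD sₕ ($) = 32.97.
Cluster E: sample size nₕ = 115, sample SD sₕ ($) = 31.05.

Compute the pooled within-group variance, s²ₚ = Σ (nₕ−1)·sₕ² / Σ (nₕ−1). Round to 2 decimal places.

A: (120−1)·16.40² = 119·268.96 = 32006.24
B: (80−1)·11.68² = 79·136.4224 = 10777.3696
C: (61−1)·8.91² = 60·79.3881 = 4763.286
D: (105−1)·32.97² = 104·1087.0209 = 113050.1736
E: (115−1)·31.05² = 114·964.1025 = 109907.685
Numerator = 270504.7542; denominator = Σ(nₕ−1) = 476.
s²ₚ = 270504.7542/476 = 568.2873... → 568.29.

568.29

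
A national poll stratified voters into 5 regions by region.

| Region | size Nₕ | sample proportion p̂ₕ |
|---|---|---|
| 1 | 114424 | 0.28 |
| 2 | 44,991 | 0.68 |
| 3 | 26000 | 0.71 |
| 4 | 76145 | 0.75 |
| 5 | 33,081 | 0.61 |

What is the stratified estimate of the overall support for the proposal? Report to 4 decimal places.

N = 114424 + 44991 + 26000 + 76145 + 33081 = 294641.
Overall proportion = Σ (Nₕ/N)·p̂ₕ.
Σ Nₕp̂ₕ = 32038.72 + 30593.88 + 18460 + 57108.75 + 20179.41 = 158380.76.
158380.76 / 294641 = 0.537538... → 0.5375.

0.5375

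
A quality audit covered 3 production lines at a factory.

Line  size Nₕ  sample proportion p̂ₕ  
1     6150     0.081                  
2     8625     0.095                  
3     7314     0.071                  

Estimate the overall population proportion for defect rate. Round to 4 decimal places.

0.0832

Wₕ = Nₕ/N with N = 22089: 0.2784, 0.3905, 0.3311.
p̂_st = 0.2784·0.081 + 0.3905·0.095 + 0.3311·0.071 ≈ 0.083155... → 0.0832.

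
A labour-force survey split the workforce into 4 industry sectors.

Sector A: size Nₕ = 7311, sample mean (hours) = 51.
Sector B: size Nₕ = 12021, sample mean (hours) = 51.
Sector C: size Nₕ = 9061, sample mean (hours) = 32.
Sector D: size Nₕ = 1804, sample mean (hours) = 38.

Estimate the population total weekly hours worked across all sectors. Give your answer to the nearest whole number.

A: 7311·51 = 372861
B: 12021·51 = 613071
C: 9061·32 = 289952
D: 1804·38 = 68552
τ̂ = Σ Nₕx̄ₕ = 1344436.

1344436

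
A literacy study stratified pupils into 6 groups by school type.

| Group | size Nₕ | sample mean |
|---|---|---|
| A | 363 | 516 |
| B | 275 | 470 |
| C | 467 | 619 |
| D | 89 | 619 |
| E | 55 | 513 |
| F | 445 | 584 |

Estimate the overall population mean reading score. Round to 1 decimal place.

560.1

x̄_st = (Σ Nₕx̄ₕ) / (Σ Nₕ) = (363·516 + 275·470 + 467·619 + 89·619 + 55·513 + 445·584) / 1694
= 948817 / 1694 = 560.104... → 560.1.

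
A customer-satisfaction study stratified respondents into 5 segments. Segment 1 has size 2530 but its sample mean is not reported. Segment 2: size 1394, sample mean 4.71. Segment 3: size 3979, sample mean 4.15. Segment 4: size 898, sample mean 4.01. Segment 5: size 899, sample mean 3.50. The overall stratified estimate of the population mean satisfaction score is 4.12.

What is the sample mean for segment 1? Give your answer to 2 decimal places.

Σ Nₕx̄ₕ = N·μ, so 2530·x̄_1 = 9700·4.12 − (1394·4.71 + 3979·4.15 + 898·4.01 + 899·3.50).
= 39964 − 29826.07 = 10137.93.
x̄_1 = 10137.93 / 2530 = 4.0071... → 4.01.

4.01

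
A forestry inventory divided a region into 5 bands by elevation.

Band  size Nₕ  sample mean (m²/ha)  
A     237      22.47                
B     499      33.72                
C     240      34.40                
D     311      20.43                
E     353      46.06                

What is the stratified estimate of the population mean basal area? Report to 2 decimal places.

32.33

x̄_st = (Σ Nₕx̄ₕ) / (Σ Nₕ) = (237·22.47 + 499·33.72 + 240·34.40 + 311·20.43 + 353·46.06) / 1640
= 53020.58 / 1640 = 32.3296... → 32.33.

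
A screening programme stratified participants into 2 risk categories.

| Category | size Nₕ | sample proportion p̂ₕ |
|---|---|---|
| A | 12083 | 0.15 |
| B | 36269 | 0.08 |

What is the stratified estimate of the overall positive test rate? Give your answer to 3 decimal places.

0.097

Wₕ = Nₕ/N with N = 48352: 0.2499, 0.7501.
p̂_st = 0.2499·0.15 + 0.7501·0.08 ≈ 0.09749... → 0.097.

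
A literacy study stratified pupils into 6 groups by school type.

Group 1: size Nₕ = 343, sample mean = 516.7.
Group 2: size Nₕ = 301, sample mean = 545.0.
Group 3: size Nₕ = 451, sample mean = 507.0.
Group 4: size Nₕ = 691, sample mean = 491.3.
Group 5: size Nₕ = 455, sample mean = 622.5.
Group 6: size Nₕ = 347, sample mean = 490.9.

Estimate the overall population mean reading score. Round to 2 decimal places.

N = 2588; weights Wₕ = Nₕ/N = (0.1325, 0.1163, 0.1743, 0.2670, 0.1758, 0.1341).
x̄_st = Σ Wₕ·x̄ₕ = 0.1325·516.7 + 0.1163·545.0 + 0.1743·507.0 + 0.2670·491.3 + 0.1758·622.5 + 0.1341·490.9 ≈ 526.6608...
→ 526.66.

526.66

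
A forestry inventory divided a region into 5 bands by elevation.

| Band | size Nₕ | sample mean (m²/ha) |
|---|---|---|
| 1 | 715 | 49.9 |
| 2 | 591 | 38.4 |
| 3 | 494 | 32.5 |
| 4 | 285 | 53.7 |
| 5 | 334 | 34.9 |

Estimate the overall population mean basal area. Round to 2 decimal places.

N = 2419; weights Wₕ = Nₕ/N = (0.2956, 0.2443, 0.2042, 0.1178, 0.1381).
x̄_st = Σ Wₕ·x̄ₕ = 0.2956·49.9 + 0.2443·38.4 + 0.2042·32.5 + 0.1178·53.7 + 0.1381·34.9 ≈ 41.9136...
→ 41.91.

41.91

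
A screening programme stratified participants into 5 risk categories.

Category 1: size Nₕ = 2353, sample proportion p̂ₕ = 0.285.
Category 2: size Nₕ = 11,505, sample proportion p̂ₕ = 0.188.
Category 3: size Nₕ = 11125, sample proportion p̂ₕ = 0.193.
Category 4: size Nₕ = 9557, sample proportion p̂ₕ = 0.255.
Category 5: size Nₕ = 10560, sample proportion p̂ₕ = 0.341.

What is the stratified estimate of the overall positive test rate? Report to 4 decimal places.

Wₕ = Nₕ/N with N = 45100: 0.0522, 0.2551, 0.2467, 0.2119, 0.2341.
p̂_st = 0.0522·0.285 + 0.2551·0.188 + 0.2467·0.193 + 0.2119·0.255 + 0.2341·0.341 ≈ 0.244316... → 0.2443.

0.2443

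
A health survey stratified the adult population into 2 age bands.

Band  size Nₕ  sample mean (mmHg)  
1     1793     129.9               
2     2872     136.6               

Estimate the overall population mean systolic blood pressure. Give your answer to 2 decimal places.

134.02

N = 1793 + 2872 = 4665.
Weight each subgroup mean by Nₕ/N and sum.
Σ Nₕx̄ₕ = 1793·129.9 + 2872·136.6 = 232910.7 + 392315.2 = 625225.9.
Divide by N: 625225.9 / 4665 = 134.0248... → 134.02.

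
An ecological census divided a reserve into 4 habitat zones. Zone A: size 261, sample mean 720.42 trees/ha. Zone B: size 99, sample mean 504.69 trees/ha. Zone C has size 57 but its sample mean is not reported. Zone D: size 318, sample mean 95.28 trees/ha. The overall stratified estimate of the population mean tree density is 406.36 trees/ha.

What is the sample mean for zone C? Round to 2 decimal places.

N = 261 + 99 + 57 + 318 = 735.
Overall total = μ·N = 406.36·735 = 298674.6.
Subtract the known strata: 261·720.42 + 99·504.69 + 318·95.28 = 268292.97.
Remaining total for zone C: 298674.6 − 268292.97 = 30381.63.
Divide by its size: 30381.63 / 57 = 533.0111... → 533.01.

533.01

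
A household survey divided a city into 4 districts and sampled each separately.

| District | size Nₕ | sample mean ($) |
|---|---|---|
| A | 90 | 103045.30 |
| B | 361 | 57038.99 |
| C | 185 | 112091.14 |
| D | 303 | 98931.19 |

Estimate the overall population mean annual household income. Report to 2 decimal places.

N = 939; weights Wₕ = Nₕ/N = (0.0958, 0.3845, 0.1970, 0.3227).
x̄_st = Σ Wₕ·x̄ₕ = 0.0958·103045.30 + 0.3845·57038.99 + 0.1970·112091.14 + 0.3227·98931.19 ≈ 85812.7411...
→ 85812.74.

85812.74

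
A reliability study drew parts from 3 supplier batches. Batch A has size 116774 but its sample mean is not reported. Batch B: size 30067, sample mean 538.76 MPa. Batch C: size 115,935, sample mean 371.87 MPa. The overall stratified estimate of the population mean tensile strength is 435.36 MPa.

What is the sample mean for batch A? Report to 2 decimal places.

N = 116774 + 30067 + 115935 = 262776.
Overall total = μ·N = 435.36·262776 = 114402159.36.
Subtract the known strata: 30067·538.76 + 115935·371.87 = 59311645.37.
Remaining total for batch A: 114402159.36 − 59311645.37 = 55090513.99.
Divide by its size: 55090513.99 / 116774 = 471.7704... → 471.77.

471.77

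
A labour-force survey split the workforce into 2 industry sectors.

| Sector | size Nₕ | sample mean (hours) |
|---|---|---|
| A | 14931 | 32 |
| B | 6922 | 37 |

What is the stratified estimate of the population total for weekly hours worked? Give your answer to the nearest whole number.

733906

A: 14931·32 = 477792
B: 6922·37 = 256114
τ̂ = Σ Nₕx̄ₕ = 733906.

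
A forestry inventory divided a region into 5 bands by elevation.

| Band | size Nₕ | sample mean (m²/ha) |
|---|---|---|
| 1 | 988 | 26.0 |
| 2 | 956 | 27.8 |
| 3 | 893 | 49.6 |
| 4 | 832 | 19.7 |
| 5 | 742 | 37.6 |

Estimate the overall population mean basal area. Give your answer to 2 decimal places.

x̄_st = (Σ Nₕx̄ₕ) / (Σ Nₕ) = (988·26.0 + 956·27.8 + 893·49.6 + 832·19.7 + 742·37.6) / 4411
= 140847.2 / 4411 = 31.9309... → 31.93.

31.93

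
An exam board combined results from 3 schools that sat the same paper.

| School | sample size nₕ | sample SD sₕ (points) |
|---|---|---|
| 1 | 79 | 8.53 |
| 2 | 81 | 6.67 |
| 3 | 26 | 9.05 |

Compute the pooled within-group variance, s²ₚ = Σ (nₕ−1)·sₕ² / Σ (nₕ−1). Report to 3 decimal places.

61.650

Degrees of freedom: 78 + 80 + 25 = 183.
Σ(nₕ−1)sₕ² = 78·72.7609 + 80·44.4889 + 25·81.9025 = 11282.0247.
s²ₚ = 11282.0247 / 183 = 61.65041... → 61.650.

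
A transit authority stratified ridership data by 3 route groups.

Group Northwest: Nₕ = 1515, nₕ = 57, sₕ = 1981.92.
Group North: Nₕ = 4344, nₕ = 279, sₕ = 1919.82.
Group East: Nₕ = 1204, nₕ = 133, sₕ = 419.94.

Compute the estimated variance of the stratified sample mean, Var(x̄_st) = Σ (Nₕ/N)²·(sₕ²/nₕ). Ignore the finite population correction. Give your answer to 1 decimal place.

N = 7063; Wₕ = Nₕ/N.
group Northwest: (1515/7063)²·1981.92²/57 = 3170.6203
group North: (4344/7063)²·1919.82²/279 = 4997.1000
group East: (1204/7063)²·419.94²/133 = 38.5299
Sum = 8206.2502 → 8206.3.

8206.3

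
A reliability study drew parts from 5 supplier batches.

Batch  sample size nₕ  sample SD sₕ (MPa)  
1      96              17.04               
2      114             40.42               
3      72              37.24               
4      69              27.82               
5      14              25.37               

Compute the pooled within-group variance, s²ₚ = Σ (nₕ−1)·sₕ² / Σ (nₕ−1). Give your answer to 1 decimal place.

1: (96−1)·17.04² = 95·290.3616 = 27584.352
2: (114−1)·40.42² = 113·1633.7764 = 184616.7332
3: (72−1)·37.24² = 71·1386.8176 = 98464.0496
4: (69−1)·27.82² = 68·773.9524 = 52628.7632
5: (14−1)·25.37² = 13·643.6369 = 8367.2797
Numerator = 371661.1777; denominator = Σ(nₕ−1) = 360.
s²ₚ = 371661.1777/360 = 1032.392... → 1032.4.

1032.4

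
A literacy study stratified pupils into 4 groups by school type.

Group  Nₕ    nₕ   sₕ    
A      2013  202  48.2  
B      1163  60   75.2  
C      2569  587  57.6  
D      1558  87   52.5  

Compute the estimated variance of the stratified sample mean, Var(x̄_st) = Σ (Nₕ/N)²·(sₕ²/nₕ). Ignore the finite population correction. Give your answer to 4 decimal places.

5.4054

N = 7303; Wₕ = Nₕ/N.
group A: (2013/7303)²·48.2²/202 = 0.8738314
group B: (1163/7303)²·75.2²/60 = 2.3902386
group C: (2569/7303)²·57.6²/587 = 0.6994110
group D: (1558/7303)²·52.5²/87 = 1.4418884
Sum = 5.4053695 → 5.4054.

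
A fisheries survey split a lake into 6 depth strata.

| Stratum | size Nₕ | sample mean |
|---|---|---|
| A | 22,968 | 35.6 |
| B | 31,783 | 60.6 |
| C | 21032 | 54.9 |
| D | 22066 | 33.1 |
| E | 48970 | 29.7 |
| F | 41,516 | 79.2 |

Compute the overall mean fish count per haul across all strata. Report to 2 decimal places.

x̄_st = (Σ Nₕx̄ₕ) / (Σ Nₕ) = (22968·35.6 + 31783·60.6 + 21032·54.9 + 22066·33.1 + 48970·29.7 + 41516·79.2) / 188335
= 9371228.2 / 188335 = 49.7583... → 49.76.

49.76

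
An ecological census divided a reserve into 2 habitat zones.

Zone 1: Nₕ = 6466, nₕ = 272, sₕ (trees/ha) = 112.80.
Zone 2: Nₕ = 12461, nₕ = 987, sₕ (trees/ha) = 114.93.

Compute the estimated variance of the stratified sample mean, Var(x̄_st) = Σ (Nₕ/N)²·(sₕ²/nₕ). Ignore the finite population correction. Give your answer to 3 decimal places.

11.260

N = 18927. Term for each stratum: Wₕ²sₕ²/nₕ.
Var(x̄_st) = 5.459554 + 5.800853 = 11.260407 → 11.260.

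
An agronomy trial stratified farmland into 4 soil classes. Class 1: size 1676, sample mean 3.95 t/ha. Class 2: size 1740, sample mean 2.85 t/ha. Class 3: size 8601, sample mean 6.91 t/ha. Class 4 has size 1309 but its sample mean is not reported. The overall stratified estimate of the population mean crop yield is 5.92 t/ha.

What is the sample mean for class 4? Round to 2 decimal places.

6.02

Σ Nₕx̄ₕ = N·μ, so 1309·x̄_4 = 13326·5.92 − (1676·3.95 + 1740·2.85 + 8601·6.91).
= 78889.92 − 71012.11 = 7877.81.
x̄_4 = 7877.81 / 1309 = 6.0182... → 6.02.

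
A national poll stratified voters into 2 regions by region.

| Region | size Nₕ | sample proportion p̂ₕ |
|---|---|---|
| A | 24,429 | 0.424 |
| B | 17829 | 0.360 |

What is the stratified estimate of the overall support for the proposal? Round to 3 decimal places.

0.397

N = 24429 + 17829 = 42258.
Overall proportion = Σ (Nₕ/N)·p̂ₕ.
Σ Nₕp̂ₕ = 10357.896 + 6418.44 = 16776.336.
16776.336 / 42258 = 0.39700... → 0.397.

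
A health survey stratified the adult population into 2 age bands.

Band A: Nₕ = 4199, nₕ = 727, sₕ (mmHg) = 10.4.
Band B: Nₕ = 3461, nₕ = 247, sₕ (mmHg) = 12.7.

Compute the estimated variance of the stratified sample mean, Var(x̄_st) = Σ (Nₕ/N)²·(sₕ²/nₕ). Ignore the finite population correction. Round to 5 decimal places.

0.17801

N = 7660; Wₕ = Nₕ/N.
band A: (4199/7660)²·10.4²/727 = 0.04470607
band B: (3461/7660)²·12.7²/247 = 0.13330798
Sum = 0.17801405 → 0.17801.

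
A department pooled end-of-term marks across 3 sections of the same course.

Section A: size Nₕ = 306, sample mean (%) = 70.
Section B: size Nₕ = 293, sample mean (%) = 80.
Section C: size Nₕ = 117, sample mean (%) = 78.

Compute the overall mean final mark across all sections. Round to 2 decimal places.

N = 306 + 293 + 117 = 716.
Overall mean = Σ (Nₕ/N)·x̄ₕ — weight by population share, not a simple average.
Σ Nₕx̄ₕ = 306·70 + 293·80 + 117·78 = 21420 + 23440 + 9126 = 53986.
Divide by N: 53986 / 716 = 75.3994... → 75.40.

75.40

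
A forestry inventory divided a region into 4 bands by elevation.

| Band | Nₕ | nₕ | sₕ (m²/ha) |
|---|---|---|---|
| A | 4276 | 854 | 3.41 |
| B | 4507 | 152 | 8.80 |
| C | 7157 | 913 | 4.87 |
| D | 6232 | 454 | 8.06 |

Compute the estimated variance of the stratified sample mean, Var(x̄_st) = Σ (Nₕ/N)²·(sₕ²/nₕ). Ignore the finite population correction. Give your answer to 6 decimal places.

N = 22172; Wₕ = Nₕ/N.
band A: (4276/22172)²·3.41²/854 = 0.000506427
band B: (4507/22172)²·8.80²/152 = 0.021051698
band C: (7157/22172)²·4.87²/913 = 0.002706696
band D: (6232/22172)²·8.06²/454 = 0.011304709
Sum = 0.035569529 → 0.035570.

0.035570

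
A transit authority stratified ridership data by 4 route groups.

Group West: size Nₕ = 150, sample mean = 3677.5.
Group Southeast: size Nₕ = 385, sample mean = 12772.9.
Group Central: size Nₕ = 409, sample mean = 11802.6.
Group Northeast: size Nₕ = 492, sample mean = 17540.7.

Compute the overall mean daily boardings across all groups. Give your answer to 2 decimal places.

N = 1436; weights Wₕ = Nₕ/N = (0.1045, 0.2681, 0.2848, 0.3426).
x̄_st = Σ Wₕ·x̄ₕ = 0.1045·3677.5 + 0.2681·12772.9 + 0.2848·11802.6 + 0.3426·17540.7 ≈ 13179.9995...
→ 13180.00.

13180.00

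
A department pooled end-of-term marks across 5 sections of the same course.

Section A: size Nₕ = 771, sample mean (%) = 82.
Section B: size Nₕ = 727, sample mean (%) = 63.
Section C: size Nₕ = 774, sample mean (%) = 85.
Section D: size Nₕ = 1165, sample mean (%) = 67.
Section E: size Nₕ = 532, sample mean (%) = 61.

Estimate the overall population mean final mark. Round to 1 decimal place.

N = 3969; weights Wₕ = Nₕ/N = (0.1943, 0.1832, 0.1950, 0.2935, 0.1340).
x̄_st = Σ Wₕ·x̄ₕ = 0.1943·82 + 0.1832·63 + 0.1950·85 + 0.2935·67 + 0.1340·61 ≈ 71.887...
→ 71.9.

71.9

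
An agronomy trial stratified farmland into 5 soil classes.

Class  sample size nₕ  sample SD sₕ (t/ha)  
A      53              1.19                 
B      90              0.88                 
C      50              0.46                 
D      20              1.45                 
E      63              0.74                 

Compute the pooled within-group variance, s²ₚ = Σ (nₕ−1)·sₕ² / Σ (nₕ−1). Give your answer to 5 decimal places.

0.83700

Degrees of freedom: 52 + 89 + 49 + 19 + 62 = 271.
Σ(nₕ−1)sₕ² = 52·1.4161 + 89·0.7744 + 49·0.2116 + 19·2.1025 + 62·0.5476 = 226.8259.
s²ₚ = 226.8259 / 271 = 0.8369959... → 0.83700.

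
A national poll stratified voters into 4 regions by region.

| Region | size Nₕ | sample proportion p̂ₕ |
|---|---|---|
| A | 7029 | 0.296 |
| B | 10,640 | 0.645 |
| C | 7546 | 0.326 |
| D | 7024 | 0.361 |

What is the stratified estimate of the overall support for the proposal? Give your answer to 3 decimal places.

0.432

Wₕ = Nₕ/N with N = 32239: 0.2180, 0.3300, 0.2341, 0.2179.
p̂_st = 0.2180·0.296 + 0.3300·0.645 + 0.2341·0.326 + 0.2179·0.361 ≈ 0.43237... → 0.432.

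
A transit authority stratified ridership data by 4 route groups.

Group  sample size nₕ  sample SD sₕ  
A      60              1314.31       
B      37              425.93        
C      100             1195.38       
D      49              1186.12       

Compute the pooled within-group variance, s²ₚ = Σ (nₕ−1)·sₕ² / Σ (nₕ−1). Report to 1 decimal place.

A: (60−1)·1314.31² = 59·1727410.7761 = 101917235.7899
B: (37−1)·425.93² = 36·181416.3649 = 6530989.1364
C: (100−1)·1195.38² = 99·1428933.3444 = 141464401.0956
D: (49−1)·1186.12² = 48·1406880.6544 = 67530271.4112
Numerator = 317442897.4331; denominator = Σ(nₕ−1) = 242.
s²ₚ = 317442897.4331/242 = 1311747.510... → 1311747.5.

1311747.5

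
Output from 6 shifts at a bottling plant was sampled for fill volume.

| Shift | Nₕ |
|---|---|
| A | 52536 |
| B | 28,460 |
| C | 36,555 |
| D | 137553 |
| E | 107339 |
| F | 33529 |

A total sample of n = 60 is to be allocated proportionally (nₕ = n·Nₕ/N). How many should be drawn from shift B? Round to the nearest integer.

N = 52536 + 28460 + 36555 + 137553 + 107339 + 33529 = 395972.
n_B = 60·28460/395972 = 4.312... → 4.

4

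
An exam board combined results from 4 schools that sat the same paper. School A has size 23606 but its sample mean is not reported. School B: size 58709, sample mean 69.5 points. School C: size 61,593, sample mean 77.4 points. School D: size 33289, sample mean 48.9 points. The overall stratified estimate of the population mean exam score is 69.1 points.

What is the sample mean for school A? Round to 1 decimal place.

74.9

Σ Nₕx̄ₕ = N·μ, so 23606·x̄_A = 177197·69.1 − (58709·69.5 + 61593·77.4 + 33289·48.9).
= 12244312.7 − 10475405.8 = 1768906.9.
x̄_A = 1768906.9 / 23606 = 74.935... → 74.9.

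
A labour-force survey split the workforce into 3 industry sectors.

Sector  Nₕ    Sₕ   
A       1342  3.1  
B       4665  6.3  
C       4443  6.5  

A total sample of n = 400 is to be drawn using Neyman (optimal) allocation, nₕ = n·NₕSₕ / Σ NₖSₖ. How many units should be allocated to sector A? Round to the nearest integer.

A: NₕSₕ = 1342·3.1 = 4160.2
B: NₕSₕ = 4665·6.3 = 29389.5
C: NₕSₕ = 4443·6.5 = 28879.5
Σ NₕSₕ = 62429.2.
n_A = 400·4160.2/62429.2 = 26.655... → 27.

27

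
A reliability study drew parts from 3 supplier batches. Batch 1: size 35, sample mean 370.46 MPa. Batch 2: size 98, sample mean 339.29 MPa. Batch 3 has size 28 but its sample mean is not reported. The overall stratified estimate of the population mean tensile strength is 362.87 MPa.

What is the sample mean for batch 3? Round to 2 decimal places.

435.91

N = 35 + 98 + 28 = 161.
Overall total = μ·N = 362.87·161 = 58422.07.
Subtract the known strata: 35·370.46 + 98·339.29 = 46216.52.
Remaining total for batch 3: 58422.07 − 46216.52 = 12205.55.
Divide by its size: 12205.55 / 28 = 435.9125 → 435.91.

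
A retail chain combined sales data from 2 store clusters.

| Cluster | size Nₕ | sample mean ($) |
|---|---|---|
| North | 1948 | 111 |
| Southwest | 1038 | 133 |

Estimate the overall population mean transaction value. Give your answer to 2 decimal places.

118.65

N = 1948 + 1038 = 2986.
Weight each subgroup mean by Nₕ/N and sum.
Σ Nₕx̄ₕ = 1948·111 + 1038·133 = 216228 + 138054 = 354282.
Divide by N: 354282 / 2986 = 118.6477... → 118.65.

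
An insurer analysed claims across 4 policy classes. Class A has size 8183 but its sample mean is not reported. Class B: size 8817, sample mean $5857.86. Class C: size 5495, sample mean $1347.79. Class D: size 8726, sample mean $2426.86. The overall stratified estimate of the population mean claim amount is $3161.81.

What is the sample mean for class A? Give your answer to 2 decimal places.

2258.74

N = 8183 + 8817 + 5495 + 8726 = 31221.
Overall total = μ·N = 3161.81·31221 = 98714870.01.
Subtract the known strata: 8817·5857.86 + 5495·1347.79 + 8726·2426.86 = 80231638.03.
Remaining total for class A: 98714870.01 − 80231638.03 = 18483231.98.
Divide by its size: 18483231.98 / 8183 = 2258.7354... → 2258.74.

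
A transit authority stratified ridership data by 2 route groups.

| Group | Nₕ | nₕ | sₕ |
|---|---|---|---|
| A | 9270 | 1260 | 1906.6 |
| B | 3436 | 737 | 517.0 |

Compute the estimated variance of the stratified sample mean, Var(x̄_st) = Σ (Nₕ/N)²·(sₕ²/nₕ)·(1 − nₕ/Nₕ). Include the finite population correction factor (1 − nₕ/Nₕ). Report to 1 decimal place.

N = 12706; Wₕ = Nₕ/N.
group A: (9270/12706)²·1906.6²/1260·(1 − 1260/9270) = 1326.9152
group B: (3436/12706)²·517.0²/737·(1 − 737/3436) = 20.8330
Sum = 1347.7482 → 1347.7.

1347.7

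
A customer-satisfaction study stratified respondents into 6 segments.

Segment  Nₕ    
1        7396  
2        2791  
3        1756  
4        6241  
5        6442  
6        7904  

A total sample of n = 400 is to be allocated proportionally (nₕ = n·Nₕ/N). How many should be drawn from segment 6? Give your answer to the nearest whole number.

97

N = 7396 + 2791 + 1756 + 6241 + 6442 + 7904 = 32530.
n_6 = 400·7904/32530 = 97.190... → 97.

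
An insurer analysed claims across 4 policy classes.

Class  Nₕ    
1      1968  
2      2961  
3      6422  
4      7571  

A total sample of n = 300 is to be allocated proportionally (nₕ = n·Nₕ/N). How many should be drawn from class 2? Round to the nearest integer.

N = 1968 + 2961 + 6422 + 7571 = 18922.
n_2 = 300·2961/18922 = 46.945... → 47.

47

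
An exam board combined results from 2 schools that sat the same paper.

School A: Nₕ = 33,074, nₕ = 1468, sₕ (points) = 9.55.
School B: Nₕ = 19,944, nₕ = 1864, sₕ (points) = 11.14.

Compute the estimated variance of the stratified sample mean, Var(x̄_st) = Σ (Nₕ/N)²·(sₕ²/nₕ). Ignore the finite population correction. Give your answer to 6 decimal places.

N = 53018. Term for each stratum: Wₕ²sₕ²/nₕ.
Var(x̄_st) = 0.024177281 + 0.009421115 = 0.033598396 → 0.033598.

0.033598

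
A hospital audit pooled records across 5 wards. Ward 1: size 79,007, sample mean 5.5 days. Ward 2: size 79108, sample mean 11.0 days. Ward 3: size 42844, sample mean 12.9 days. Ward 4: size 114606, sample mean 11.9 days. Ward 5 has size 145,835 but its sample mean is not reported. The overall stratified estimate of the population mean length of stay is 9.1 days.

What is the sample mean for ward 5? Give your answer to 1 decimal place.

6.7

Σ Nₕx̄ₕ = N·μ, so 145835·x̄_5 = 461400·9.1 − (79007·5.5 + 79108·11.0 + 42844·12.9 + 114606·11.9).
= 4198740 − 3221225.5 = 977514.5.
x̄_5 = 977514.5 / 145835 = 6.703... → 6.7.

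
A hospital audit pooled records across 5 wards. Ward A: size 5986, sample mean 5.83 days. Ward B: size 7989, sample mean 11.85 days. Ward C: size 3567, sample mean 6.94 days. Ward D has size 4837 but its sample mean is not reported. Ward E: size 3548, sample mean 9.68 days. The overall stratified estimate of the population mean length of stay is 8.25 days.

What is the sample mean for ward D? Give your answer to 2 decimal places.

Σ Nₕx̄ₕ = N·μ, so 4837·x̄_D = 25927·8.25 − (5986·5.83 + 7989·11.85 + 3567·6.94 + 3548·9.68).
= 213897.75 − 188667.65 = 25230.1.
x̄_D = 25230.1 / 4837 = 5.2161... → 5.22.

5.22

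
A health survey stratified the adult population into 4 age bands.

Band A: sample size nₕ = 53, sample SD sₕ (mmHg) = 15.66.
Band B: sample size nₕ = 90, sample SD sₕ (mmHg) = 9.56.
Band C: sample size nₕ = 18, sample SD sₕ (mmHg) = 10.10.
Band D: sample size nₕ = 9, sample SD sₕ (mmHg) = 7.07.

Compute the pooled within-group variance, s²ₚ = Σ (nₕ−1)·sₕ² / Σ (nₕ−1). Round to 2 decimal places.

Degrees of freedom: 52 + 89 + 17 + 8 = 166.
Σ(nₕ−1)sₕ² = 52·245.2356 + 89·91.3936 + 17·102.01 + 8·49.9849 = 23020.3308.
s²ₚ = 23020.3308 / 166 = 138.6767... → 138.68.

138.68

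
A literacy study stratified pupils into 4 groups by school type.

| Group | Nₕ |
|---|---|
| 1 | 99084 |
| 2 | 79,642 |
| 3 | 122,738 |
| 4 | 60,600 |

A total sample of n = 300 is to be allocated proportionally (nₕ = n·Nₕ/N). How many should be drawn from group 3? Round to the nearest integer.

102

Share of group 3 = 122738/362064 = 0.33900.
Allocate 300 × 0.33900 = 101.699... → 102.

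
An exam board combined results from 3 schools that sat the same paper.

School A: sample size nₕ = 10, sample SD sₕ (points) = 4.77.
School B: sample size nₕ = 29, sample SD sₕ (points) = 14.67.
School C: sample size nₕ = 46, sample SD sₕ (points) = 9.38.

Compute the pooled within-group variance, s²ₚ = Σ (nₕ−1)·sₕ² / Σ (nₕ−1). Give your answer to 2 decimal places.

124.27

A: (10−1)·4.77² = 9·22.7529 = 204.7761
B: (29−1)·14.67² = 28·215.2089 = 6025.8492
C: (46−1)·9.38² = 45·87.9844 = 3959.298
Numerator = 10189.9233; denominator = Σ(nₕ−1) = 82.
s²ₚ = 10189.9233/82 = 124.2674... → 124.27.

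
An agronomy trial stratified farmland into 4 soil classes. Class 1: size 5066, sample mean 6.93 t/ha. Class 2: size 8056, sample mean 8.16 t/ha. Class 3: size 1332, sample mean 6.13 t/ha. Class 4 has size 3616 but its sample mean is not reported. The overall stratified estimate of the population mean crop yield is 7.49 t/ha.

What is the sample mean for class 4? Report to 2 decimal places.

7.28

Σ Nₕx̄ₕ = N·μ, so 3616·x̄_4 = 18070·7.49 − (5066·6.93 + 8056·8.16 + 1332·6.13).
= 135344.3 − 109009.5 = 26334.8.
x̄_4 = 26334.8 / 3616 = 7.2829... → 7.28.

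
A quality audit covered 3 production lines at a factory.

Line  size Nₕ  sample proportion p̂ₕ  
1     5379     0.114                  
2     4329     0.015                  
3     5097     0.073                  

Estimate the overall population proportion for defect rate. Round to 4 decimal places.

0.0709

Wₕ = Nₕ/N with N = 14805: 0.3633, 0.2924, 0.3443.
p̂_st = 0.3633·0.114 + 0.2924·0.015 + 0.3443·0.073 ≈ 0.070937... → 0.0709.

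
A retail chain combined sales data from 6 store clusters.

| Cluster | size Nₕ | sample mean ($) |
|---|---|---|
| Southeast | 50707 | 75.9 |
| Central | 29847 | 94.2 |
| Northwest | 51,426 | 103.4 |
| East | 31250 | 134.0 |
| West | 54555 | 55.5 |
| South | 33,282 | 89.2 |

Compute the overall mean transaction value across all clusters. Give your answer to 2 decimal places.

N = 50707 + 29847 + 51426 + 31250 + 54555 + 33282 = 251067.
Weight each subgroup mean by Nₕ/N and sum.
Σ Nₕx̄ₕ = 50707·75.9 + 29847·94.2 + 51426·103.4 + 31250·134.0 + 54555·55.5 + 33282·89.2 = 3848661.3 + 2811587.4 + 5317448.4 + 4187500 + 3027802.5 + 2968754.4 = 22161754.
Divide by N: 22161754 / 251067 = 88.2703... → 88.27.

88.27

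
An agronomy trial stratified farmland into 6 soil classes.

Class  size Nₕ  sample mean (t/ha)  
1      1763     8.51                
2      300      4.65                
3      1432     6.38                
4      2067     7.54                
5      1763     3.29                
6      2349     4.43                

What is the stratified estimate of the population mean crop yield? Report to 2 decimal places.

5.93

N = 9674; weights Wₕ = Nₕ/N = (0.1822, 0.0310, 0.1480, 0.2137, 0.1822, 0.2428).
x̄_st = Σ Wₕ·x̄ₕ = 0.1822·8.51 + 0.0310·4.65 + 0.1480·6.38 + 0.2137·7.54 + 0.1822·3.29 + 0.2428·4.43 ≈ 5.9258...
→ 5.93.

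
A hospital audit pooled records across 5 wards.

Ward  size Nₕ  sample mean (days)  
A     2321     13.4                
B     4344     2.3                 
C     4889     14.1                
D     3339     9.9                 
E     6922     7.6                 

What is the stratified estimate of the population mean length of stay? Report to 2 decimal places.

8.97

N = 21815; weights Wₕ = Nₕ/N = (0.1064, 0.1991, 0.2241, 0.1531, 0.3173).
x̄_st = Σ Wₕ·x̄ₕ = 0.1064·13.4 + 0.1991·2.3 + 0.2241·14.1 + 0.1531·9.9 + 0.3173·7.6 ≈ 8.9705...
→ 8.97.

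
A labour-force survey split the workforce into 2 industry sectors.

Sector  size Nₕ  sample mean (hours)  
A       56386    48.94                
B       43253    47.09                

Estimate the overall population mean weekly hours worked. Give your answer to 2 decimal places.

N = 56386 + 43253 = 99639.
Weight each subgroup mean by Nₕ/N and sum.
Σ Nₕx̄ₕ = 56386·48.94 + 43253·47.09 = 2759530.84 + 2036783.77 = 4796314.61.
Divide by N: 4796314.61 / 99639 = 48.1369... → 48.14.

48.14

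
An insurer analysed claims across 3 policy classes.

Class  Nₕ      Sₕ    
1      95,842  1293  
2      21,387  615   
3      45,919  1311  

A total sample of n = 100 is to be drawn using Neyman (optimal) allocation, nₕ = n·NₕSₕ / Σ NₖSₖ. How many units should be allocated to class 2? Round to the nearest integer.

7

1: NₕSₕ = 95842·1293 = 123923706
2: NₕSₕ = 21387·615 = 13153005
3: NₕSₕ = 45919·1311 = 60199809
Σ NₕSₕ = 197276520.
n_2 = 100·13153005/197276520 = 6.667... → 7.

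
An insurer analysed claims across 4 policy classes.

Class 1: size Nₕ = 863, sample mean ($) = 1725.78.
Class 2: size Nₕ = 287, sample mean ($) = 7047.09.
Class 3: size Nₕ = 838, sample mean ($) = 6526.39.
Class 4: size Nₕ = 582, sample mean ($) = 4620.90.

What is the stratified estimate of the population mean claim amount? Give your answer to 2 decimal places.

4540.99

x̄_st = (Σ Nₕx̄ₕ) / (Σ Nₕ) = (863·1725.78 + 287·7047.09 + 838·6526.39 + 582·4620.90) / 2570
= 11670341.59 / 2570 = 4540.9889... → 4540.99.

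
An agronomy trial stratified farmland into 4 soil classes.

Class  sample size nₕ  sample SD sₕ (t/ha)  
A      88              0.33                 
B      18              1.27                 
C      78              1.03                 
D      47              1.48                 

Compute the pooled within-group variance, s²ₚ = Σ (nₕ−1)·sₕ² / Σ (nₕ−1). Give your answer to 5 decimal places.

0.96626

A: (88−1)·0.33² = 87·0.1089 = 9.4743
B: (18−1)·1.27² = 17·1.6129 = 27.4193
C: (78−1)·1.03² = 77·1.0609 = 81.6893
D: (47−1)·1.48² = 46·2.1904 = 100.7584
Numerator = 219.3413; denominator = Σ(nₕ−1) = 227.
s²ₚ = 219.3413/227 = 0.9662612... → 0.96626.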